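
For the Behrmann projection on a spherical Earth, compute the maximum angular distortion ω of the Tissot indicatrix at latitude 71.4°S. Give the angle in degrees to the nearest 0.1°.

Behrmann is a cylindrical equal-area projection with standard parallels at ±30°. A cylindrical equal-area projection with standard parallel φ₀ has meridian scale h = cos φ / cos φ₀ and parallel scale k = cos φ₀ / cos φ (so areas are preserved, h·k = 1).
At 71.4°: h = 0.3683, k = 2.715; principal scales a = 2.715, b = 0.3683.
sin(ω/2) = (a − b)/(a + b) = 2.347/3.083 = 0.7611, so ω = 2 arcsin(0.7611) ≈ 99.1°.

99.1°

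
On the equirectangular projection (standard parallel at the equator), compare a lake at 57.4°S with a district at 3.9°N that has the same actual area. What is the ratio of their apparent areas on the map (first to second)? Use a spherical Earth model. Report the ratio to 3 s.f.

In the plate carrée (x = Rλ, y = Rφ), meridians are true-scale (h = 1) and parallels are stretched by k = sec φ.
Areal scale at 57.4°: h·k = 1.000 × 1.856 = 1.856.
Areal scale at 3.9°: h·k = 1.000 × 1.002 = 1.002.
Ratio = 1.856/1.002 ≈ 1.85.

1.85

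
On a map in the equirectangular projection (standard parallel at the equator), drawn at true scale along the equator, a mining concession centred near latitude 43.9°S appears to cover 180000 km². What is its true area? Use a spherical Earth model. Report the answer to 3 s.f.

In the plate carrée (x = Rλ, y = Rφ), meridians are true-scale (h = 1) and parallels are stretched by k = sec φ.
Areal scale = h·k = 1 × sec φ; at 43.9°, h = 1.000, k = 1.388, so h·k = 1.388.
True area = apparent / (areal scale) = 180000 / 1.388 ≈ 130000 km².

130000 km²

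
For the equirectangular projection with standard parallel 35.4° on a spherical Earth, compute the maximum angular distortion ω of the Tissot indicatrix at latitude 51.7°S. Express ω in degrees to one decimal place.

15.6°

With standard parallel φ₀ = 35.4°, the equirectangular projection gives x = Rλ cos φ₀, y = Rφ, so h = 1 and k = cos 35.4° / cos φ.
At 51.7°: h = 1.000, k = 1.315; principal scales a = 1.315, b = 1.000.
sin(ω/2) = (a − b)/(a + b) = 0.3152/2.315 = 0.1361, so ω = 2 arcsin(0.1361) ≈ 15.6°.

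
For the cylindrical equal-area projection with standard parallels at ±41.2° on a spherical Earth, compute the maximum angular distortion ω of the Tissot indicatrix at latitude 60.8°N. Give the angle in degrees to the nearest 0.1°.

48.2°

Cylindrical equal-area (φ₀ = 41.2°): h = cos φ / cos 41.2° along meridians, k = cos 41.2° / cos φ along parallels; h·k = 1.
At 60.8°: h = 0.6484, k = 1.542; principal scales a = 1.542, b = 0.6484.
sin(ω/2) = (a − b)/(a + b) = 0.8939/2.191 = 0.4080, so ω = 2 arcsin(0.4080) ≈ 48.2°.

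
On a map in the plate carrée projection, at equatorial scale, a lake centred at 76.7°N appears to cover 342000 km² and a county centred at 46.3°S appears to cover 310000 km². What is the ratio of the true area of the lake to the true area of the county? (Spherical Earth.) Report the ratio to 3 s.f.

0.367

Plate carrée has h = 1 and k = sec φ, giving areal scale sec φ; true area = (apparent area) · cos φ.
True area of lake: 342000 × cos(76.7°) = 342000 × 0.2300 = 78680 km².
True area of county: 310000 × cos(46.3°) = 310000 × 0.6909 = 214200 km².
Ratio = 78680 / 214200 ≈ 0.367.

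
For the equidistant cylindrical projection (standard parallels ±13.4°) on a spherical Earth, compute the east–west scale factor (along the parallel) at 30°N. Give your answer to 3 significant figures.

In the equirectangular projection with standard parallel φ₀ = 13.4° (x = Rλ cos φ₀, y = Rφ), meridians are true-scale (h = 1) and the parallel scale is k = cos φ₀ / cos φ.
k = cos 13.4° / cos 30° = 0.9728/0.8660 = 1.123.

1.12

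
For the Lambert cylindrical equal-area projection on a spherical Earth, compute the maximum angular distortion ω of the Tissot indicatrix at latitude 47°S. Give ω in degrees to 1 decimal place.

42.8°

The Lambert cylindrical equal-area projection is the cylindrical equal-area projection with its standard parallel at the equator (φ₀ = 0). Cylindrical equal-area (φ₀ = 0°): h = cos φ / cos 0° along meridians, k = cos 0° / cos φ along parallels; h·k = 1.
At 47°: h = 0.6820, k = 1.466; principal scales a = 1.466, b = 0.6820.
sin(ω/2) = (a − b)/(a + b) = 0.7843/2.148 = 0.3651, so ω = 2 arcsin(0.3651) ≈ 42.8°.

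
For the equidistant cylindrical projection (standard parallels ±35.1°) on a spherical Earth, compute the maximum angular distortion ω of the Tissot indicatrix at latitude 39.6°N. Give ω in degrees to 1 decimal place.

In the equirectangular projection with standard parallel φ₀ = 35.1° (x = Rλ cos φ₀, y = Rφ), meridians are true-scale (h = 1) and the parallel scale is k = cos φ₀ / cos φ.
At 39.6°: h = 1.000, k = 1.062; principal scales a = 1.062, b = 1.000.
sin(ω/2) = (a − b)/(a + b) = 0.06182/2.062 = 0.02999, so ω = 2 arcsin(0.02999) ≈ 3.4°.

3.4°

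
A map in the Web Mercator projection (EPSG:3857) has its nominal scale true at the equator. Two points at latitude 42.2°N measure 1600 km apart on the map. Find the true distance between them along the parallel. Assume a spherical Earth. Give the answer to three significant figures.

1190 km

For Mercator, h = k = sec φ (a conformal cylindrical projection has a single point scale, 1/cos φ).
Along the parallel at 42.2°, map distances are exaggerated by k = sec 42.2° = 1.350.
True distance = 1600 / 1.350 = 1600 × cos 42.2° ≈ 1190 km.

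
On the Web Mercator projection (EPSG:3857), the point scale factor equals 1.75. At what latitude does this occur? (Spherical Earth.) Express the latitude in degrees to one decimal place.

Mercator scale is k = sec φ = 1/cos φ.
1/cos φ = 1.75  ⇒  cos φ = 0.5714  ⇒  φ = arccos(0.5714) ≈ 55.2°.

55.2°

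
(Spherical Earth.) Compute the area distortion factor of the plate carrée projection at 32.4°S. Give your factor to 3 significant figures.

In the plate carrée (x = Rλ, y = Rφ), meridians are true-scale (h = 1) and parallels are stretched by k = sec φ.
Areal scale = h·k = 1 × sec φ; at 32.4°, h = 1.000, k = 1.184, so h·k = 1.184.

1.18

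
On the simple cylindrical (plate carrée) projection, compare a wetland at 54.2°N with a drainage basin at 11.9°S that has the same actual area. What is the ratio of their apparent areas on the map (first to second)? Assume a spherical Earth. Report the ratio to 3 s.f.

1.67

Plate carrée maps x = Rλ, y = Rφ. The meridian scale is h = 1 and the parallel scale is k = 1/cos φ = sec φ.
Areal scale at 54.2°: h·k = 1.000 × 1.710 = 1.710.
Areal scale at 11.9°: h·k = 1.000 × 1.022 = 1.022.
Ratio = 1.710/1.022 ≈ 1.67.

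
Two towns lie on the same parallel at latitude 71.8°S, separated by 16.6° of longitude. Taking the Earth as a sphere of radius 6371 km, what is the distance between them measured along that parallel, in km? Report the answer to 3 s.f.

Arc length along a parallel = R cos φ · Δλ (with Δλ in radians).
= 6371 × cos 71.8° × (16.6° × π/180) = 6371 × 0.3123 × 0.2897 ≈ 577 km.

577 km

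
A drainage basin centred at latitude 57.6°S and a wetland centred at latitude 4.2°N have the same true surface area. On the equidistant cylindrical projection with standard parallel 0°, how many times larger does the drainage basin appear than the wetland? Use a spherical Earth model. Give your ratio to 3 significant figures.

1.86

Plate carrée maps x = Rλ, y = Rφ. The meridian scale is h = 1 and the parallel scale is k = 1/cos φ = sec φ.
Areal scale at 57.6°: h·k = 1.000 × 1.866 = 1.866.
Areal scale at 4.2°: h·k = 1.000 × 1.003 = 1.003.
Ratio = 1.866/1.003 ≈ 1.86.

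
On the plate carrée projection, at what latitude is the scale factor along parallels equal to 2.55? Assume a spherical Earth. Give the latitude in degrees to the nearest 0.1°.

Plate carrée: h = 1, k = sec φ along parallels.
sec φ = 2.55  ⇒  cos φ = 0.3922  ⇒  φ ≈ 66.9°.

66.9°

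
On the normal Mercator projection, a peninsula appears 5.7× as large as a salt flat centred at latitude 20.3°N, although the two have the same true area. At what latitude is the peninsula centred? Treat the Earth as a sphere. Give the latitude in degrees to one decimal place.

On Mercator, (apparent₁)/(apparent₂) = sec²φ₁ / sec²φ₂ when true areas are equal.
cos²φ₂ / cos²φ₁ = 5.7  ⇒  cos φ₁ = cos 20.3° / √5.7 = 0.9379/2.387 = 0.3928.
φ₁ = arccos(0.3928) ≈ 66.9°.

66.9°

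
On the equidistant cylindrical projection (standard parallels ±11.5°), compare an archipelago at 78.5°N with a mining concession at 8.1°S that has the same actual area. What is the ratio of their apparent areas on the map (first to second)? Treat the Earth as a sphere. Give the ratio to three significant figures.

In the equirectangular projection with standard parallel φ₀ = 11.5° (x = Rλ cos φ₀, y = Rφ), meridians are true-scale (h = 1) and the parallel scale is k = cos φ₀ / cos φ.
Areal scale at 78.5°: h·k = 1.000 × 4.915 = 4.915.
Areal scale at 8.1°: h·k = 1.000 × 0.9898 = 0.9898.
Ratio = 4.915/0.9898 ≈ 4.97.

4.97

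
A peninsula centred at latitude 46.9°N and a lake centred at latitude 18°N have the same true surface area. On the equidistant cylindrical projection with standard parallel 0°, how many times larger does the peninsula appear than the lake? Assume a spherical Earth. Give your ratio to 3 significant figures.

1.39

In the plate carrée (x = Rλ, y = Rφ), meridians are true-scale (h = 1) and parallels are stretched by k = sec φ.
Areal scale at 46.9°: h·k = 1.000 × 1.464 = 1.464.
Areal scale at 18°: h·k = 1.000 × 1.051 = 1.051.
Ratio = 1.464/1.051 ≈ 1.39.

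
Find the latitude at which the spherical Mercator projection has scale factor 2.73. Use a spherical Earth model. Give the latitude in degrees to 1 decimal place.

68.5°

Mercator scale is k = sec φ = 1/cos φ.
1/cos φ = 2.73  ⇒  cos φ = 0.3663  ⇒  φ = arccos(0.3663) ≈ 68.5°.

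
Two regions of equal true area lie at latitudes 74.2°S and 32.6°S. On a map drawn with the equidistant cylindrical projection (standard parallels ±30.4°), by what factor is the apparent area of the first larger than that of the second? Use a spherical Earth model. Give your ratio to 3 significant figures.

The equidistant cylindrical projection with φ₀ = 30.4° has h = 1 (meridians true) and k = cos φ₀ / cos φ along parallels.
Areal scale at 74.2°: h·k = 1.000 × 3.168 = 3.168.
Areal scale at 32.6°: h·k = 1.000 × 1.024 = 1.024.
Ratio = 3.168/1.024 ≈ 3.09.

3.09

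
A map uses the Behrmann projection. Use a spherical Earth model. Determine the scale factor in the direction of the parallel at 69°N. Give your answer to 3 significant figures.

Behrmann is a cylindrical equal-area projection with standard parallels at ±30°. For cylindrical equal-area with standard parallel φ₀, h = cos φ / cos φ₀ and k = cos φ₀ / cos φ, so h·k = 1.
k = cos 30° / cos 69° = 0.8660/0.3584 = 2.417.

2.42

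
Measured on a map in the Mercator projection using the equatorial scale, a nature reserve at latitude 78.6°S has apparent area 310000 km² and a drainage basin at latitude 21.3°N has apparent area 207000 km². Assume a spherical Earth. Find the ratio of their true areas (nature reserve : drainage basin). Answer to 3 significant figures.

Since Mercator area scale is 1/cos²φ, the true area equals the apparent area multiplied by cos²φ.
True area of nature reserve: 310000 × cos²(78.6°) = 310000 × 0.03907 = 12110 km².
True area of drainage basin: 207000 × cos²(21.3°) = 207000 × 0.8680 = 179700 km².
Ratio = 12110 / 179700 ≈ 0.0674.

0.0674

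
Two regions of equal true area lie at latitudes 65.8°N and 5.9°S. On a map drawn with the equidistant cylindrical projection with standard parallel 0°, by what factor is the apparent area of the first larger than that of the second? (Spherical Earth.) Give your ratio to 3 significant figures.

2.43

For the equirectangular projection with φ₀ = 0 (plate carrée), h = 1 along meridians and k = sec φ along parallels.
Areal scale at 65.8°: h·k = 1.000 × 2.439 = 2.439.
Areal scale at 5.9°: h·k = 1.000 × 1.005 = 1.005.
Ratio = 2.439/1.005 ≈ 2.43.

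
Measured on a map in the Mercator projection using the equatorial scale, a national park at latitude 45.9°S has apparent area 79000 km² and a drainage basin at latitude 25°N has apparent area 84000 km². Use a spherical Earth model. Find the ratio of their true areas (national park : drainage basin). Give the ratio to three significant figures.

Mercator's areal exaggeration is sec²φ; hence true area = (apparent area) · cos²φ.
True area of national park: 79000 × cos²(45.9°) = 79000 × 0.4843 = 38260 km².
True area of drainage basin: 84000 × cos²(25°) = 84000 × 0.8214 = 69000 km².
Ratio = 38260 / 69000 ≈ 0.555.

0.555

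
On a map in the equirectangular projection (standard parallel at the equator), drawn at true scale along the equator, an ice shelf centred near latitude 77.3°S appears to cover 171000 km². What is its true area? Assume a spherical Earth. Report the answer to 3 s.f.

In the plate carrée (x = Rλ, y = Rφ), meridians are true-scale (h = 1) and parallels are stretched by k = sec φ.
Areal scale = h·k = 1 × sec φ; at 77.3°, h = 1.000, k = 4.549, so h·k = 4.549.
True area = apparent / (areal scale) = 171000 / 4.549 ≈ 37600 km².

37600 km²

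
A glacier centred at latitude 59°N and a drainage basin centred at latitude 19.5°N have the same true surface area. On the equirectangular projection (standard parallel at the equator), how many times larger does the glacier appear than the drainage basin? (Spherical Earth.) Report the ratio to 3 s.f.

1.83

Plate carrée maps x = Rλ, y = Rφ. The meridian scale is h = 1 and the parallel scale is k = 1/cos φ = sec φ.
Areal scale at 59°: h·k = 1.000 × 1.942 = 1.942.
Areal scale at 19.5°: h·k = 1.000 × 1.061 = 1.061.
Ratio = 1.942/1.061 ≈ 1.83.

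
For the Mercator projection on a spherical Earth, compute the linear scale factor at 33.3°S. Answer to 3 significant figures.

1.20

For Mercator, h = k = sec φ (a conformal cylindrical projection has a single point scale, 1/cos φ).
k = 1/cos 33.3° = 1/0.8358 = 1.196.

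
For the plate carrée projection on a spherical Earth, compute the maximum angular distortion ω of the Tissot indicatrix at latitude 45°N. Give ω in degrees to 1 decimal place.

In the plate carrée (x = Rλ, y = Rφ), meridians are true-scale (h = 1) and parallels are stretched by k = sec φ.
At 45°: h = 1.000, k = 1.414; principal scales a = 1.414, b = 1.000.
sin(ω/2) = (a − b)/(a + b) = 0.4142/2.414 = 0.1716, so ω = 2 arcsin(0.1716) ≈ 19.8°.

19.8°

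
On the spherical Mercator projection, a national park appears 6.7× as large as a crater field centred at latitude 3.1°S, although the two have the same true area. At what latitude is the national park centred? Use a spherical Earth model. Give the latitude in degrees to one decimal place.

67.3°

Mercator areal scale is sec²φ, so apparent-area ratio = sec²φ₁ / sec²φ₂ = cos²φ₂ / cos²φ₁.
cos²φ₂ / cos²φ₁ = 6.7  ⇒  cos φ₁ = cos 3.1° / √6.7 = 0.9985/2.588 = 0.3858.
φ₁ = arccos(0.3858) ≈ 67.3°.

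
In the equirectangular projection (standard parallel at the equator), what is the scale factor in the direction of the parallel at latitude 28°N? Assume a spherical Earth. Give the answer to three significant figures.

1.13

Plate carrée maps x = Rλ, y = Rφ. The meridian scale is h = 1 and the parallel scale is k = 1/cos φ = sec φ.
k = 1/cos 28° = 1/0.8829 = 1.133.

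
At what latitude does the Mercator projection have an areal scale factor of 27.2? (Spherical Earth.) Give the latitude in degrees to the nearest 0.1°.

Mercator areal scale is sec²φ.
sec²φ = 27.2  ⇒  cos²φ = 0.03676  ⇒  cos φ = 0.1917.
φ = arccos(0.1917) ≈ 78.9°.

78.9°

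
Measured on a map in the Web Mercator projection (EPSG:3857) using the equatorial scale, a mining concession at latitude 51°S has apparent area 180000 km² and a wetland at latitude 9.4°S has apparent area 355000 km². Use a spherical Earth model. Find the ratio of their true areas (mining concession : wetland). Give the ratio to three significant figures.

On Mercator the areal scale is sec²φ, so true area = apparent × cos²φ.
True area of mining concession: 180000 × cos²(51°) = 180000 × 0.3960 = 71290 km².
True area of wetland: 355000 × cos²(9.4°) = 355000 × 0.9733 = 345500 km².
Ratio = 71290 / 345500 ≈ 0.206.

0.206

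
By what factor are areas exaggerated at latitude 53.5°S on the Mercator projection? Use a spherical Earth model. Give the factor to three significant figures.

2.83

Mercator is conformal, so the point scale is isotropic: h = k = sec φ = 1/cos φ.
Areal scale = k² = sec²φ = 1/cos²(53.5°) = 1/0.5948² = 2.826.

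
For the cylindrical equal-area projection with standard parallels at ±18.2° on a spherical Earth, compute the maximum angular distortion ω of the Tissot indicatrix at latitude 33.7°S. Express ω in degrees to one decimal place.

15.2°

For cylindrical equal-area with standard parallel φ₀, h = cos φ / cos φ₀ and k = cos φ₀ / cos φ, so h·k = 1.
At 33.7°: h = 0.8758, k = 1.142; principal scales a = 1.142, b = 0.8758.
sin(ω/2) = (a − b)/(a + b) = 0.2661/2.018 = 0.1319, so ω = 2 arcsin(0.1319) ≈ 15.2°.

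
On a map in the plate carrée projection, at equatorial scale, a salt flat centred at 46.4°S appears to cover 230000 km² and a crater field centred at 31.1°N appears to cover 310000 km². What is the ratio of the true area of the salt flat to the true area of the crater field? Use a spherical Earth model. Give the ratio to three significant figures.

0.598

Plate carrée has h = 1 and k = sec φ, giving areal scale sec φ; true area = (apparent area) · cos φ.
True area of salt flat: 230000 × cos(46.4°) = 230000 × 0.6896 = 158600 km².
True area of crater field: 310000 × cos(31.1°) = 310000 × 0.8563 = 265400 km².
Ratio = 158600 / 265400 ≈ 0.598.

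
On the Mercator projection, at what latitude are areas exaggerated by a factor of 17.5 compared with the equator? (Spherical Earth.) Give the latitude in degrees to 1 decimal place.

76.2°

Mercator areal scale is sec²φ.
sec²φ = 17.5  ⇒  cos²φ = 0.05714  ⇒  cos φ = 0.2390.
φ = arccos(0.2390) ≈ 76.2°.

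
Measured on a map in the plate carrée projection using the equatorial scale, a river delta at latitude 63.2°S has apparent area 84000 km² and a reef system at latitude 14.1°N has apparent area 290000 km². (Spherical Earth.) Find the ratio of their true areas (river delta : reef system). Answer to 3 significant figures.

On the plate carrée, areal scale = h·k = 1 × sec φ, so true area = apparent × cos φ.
True area of river delta: 84000 × cos(63.2°) = 84000 × 0.4509 = 37870 km².
True area of reef system: 290000 × cos(14.1°) = 290000 × 0.9699 = 281300 km².
Ratio = 37870 / 281300 ≈ 0.135.

0.135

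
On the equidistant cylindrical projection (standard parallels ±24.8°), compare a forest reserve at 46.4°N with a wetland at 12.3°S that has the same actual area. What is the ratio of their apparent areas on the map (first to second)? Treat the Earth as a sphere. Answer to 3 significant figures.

With standard parallel φ₀ = 24.8°, the equirectangular projection gives x = Rλ cos φ₀, y = Rφ, so h = 1 and k = cos 24.8° / cos φ.
Areal scale at 46.4°: h·k = 1.000 × 1.316 = 1.316.
Areal scale at 12.3°: h·k = 1.000 × 0.9291 = 0.9291.
Ratio = 1.316/0.9291 ≈ 1.42.

1.42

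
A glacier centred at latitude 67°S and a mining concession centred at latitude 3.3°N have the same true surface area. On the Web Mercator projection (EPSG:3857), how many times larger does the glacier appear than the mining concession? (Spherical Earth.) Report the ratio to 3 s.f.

Mercator is conformal with k = sec φ, so areal scale = k² = sec²φ.
At 67°: sec²(67°) = 1/0.3907² = 6.550.
At 3.3°: sec²(3.3°) = 1/0.9983² = 1.003.
Ratio = 6.550/1.003 = cos²(3.3°)/cos²(67°) ≈ 6.53.

6.53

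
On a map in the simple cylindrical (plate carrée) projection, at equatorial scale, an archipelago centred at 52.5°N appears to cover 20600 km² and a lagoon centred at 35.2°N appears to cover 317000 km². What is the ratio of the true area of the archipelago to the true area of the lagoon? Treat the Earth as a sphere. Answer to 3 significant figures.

0.0484

Plate carrée has h = 1 and k = sec φ, giving areal scale sec φ; true area = (apparent area) · cos φ.
True area of archipelago: 20600 × cos(52.5°) = 20600 × 0.6088 = 12540 km².
True area of lagoon: 317000 × cos(35.2°) = 317000 × 0.8171 = 259000 km².
Ratio = 12540 / 259000 ≈ 0.0484.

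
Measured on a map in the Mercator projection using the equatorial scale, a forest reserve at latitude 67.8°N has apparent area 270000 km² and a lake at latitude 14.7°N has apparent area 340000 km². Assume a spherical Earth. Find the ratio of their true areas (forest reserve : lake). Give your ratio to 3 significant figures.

0.121

Since Mercator area scale is 1/cos²φ, the true area equals the apparent area multiplied by cos²φ.
True area of forest reserve: 270000 × cos²(67.8°) = 270000 × 0.1428 = 38550 km².
True area of lake: 340000 × cos²(14.7°) = 340000 × 0.9356 = 318100 km².
Ratio = 38550 / 318100 ≈ 0.121.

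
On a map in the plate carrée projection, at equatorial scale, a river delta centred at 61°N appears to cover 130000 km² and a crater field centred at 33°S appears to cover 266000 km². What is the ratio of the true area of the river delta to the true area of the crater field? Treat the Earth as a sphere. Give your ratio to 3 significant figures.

0.283

Plate carrée has h = 1 and k = sec φ, giving areal scale sec φ; true area = (apparent area) · cos φ.
True area of river delta: 130000 × cos(61°) = 130000 × 0.4848 = 63030 km².
True area of crater field: 266000 × cos(33°) = 266000 × 0.8387 = 223100 km².
Ratio = 63030 / 223100 ≈ 0.283.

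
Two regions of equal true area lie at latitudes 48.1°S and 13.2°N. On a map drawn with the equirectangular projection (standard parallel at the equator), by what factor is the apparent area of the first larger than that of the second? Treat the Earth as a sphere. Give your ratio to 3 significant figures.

In the plate carrée (x = Rλ, y = Rφ), meridians are true-scale (h = 1) and parallels are stretched by k = sec φ.
Areal scale at 48.1°: h·k = 1.000 × 1.497 = 1.497.
Areal scale at 13.2°: h·k = 1.000 × 1.027 = 1.027.
Ratio = 1.497/1.027 ≈ 1.46.

1.46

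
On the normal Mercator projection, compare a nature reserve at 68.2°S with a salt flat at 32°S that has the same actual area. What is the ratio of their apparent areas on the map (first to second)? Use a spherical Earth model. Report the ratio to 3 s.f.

Mercator areal scale is sec²φ.
At 68.2°: sec²(68.2°) = 1/0.3714² = 7.251.
At 32°: sec²(32°) = 1/0.8480² = 1.390.
Ratio = 7.251/1.390 = cos²(32°)/cos²(68.2°) ≈ 5.21.

5.21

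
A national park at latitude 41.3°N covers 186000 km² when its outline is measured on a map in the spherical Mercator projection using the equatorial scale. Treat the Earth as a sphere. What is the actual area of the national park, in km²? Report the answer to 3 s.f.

105000 km²

For Mercator, h = k = sec φ (a conformal cylindrical projection has a single point scale, 1/cos φ).
Areal scale = k² = sec²φ = 1/cos²(41.3°) = 1/0.7513² = 1.772.
True area = apparent / (areal scale) = 186000 / 1.772 ≈ 105000 km².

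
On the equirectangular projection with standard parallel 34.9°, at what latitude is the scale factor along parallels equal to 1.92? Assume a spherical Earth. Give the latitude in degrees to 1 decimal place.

The equidistant cylindrical projection with φ₀ = 34.9° has h = 1 (meridians true) and k = cos φ₀ / cos φ along parallels.
k = cos φ₀ / cos φ = 1.92  ⇒  cos φ = cos 34.9° / 1.92 = 0.4272.
φ = arccos(0.4272) ≈ 64.7°.

64.7°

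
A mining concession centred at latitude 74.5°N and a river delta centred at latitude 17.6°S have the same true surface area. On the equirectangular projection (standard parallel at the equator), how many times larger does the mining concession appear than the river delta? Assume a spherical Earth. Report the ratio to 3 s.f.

In the plate carrée (x = Rλ, y = Rφ), meridians are true-scale (h = 1) and parallels are stretched by k = sec φ.
Areal scale at 74.5°: h·k = 1.000 × 3.742 = 3.742.
Areal scale at 17.6°: h·k = 1.000 × 1.049 = 1.049.
Ratio = 3.742/1.049 ≈ 3.57.

3.57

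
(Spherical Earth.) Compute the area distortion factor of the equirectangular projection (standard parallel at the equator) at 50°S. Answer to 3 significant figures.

1.56

Plate carrée maps x = Rλ, y = Rφ. The meridian scale is h = 1 and the parallel scale is k = 1/cos φ = sec φ.
Areal scale = h·k = 1 × sec φ; at 50°, h = 1.000, k = 1.556, so h·k = 1.556.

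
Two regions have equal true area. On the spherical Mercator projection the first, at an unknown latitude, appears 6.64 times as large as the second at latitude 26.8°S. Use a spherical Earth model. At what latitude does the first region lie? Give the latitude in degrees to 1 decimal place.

Mercator areal scale is sec²φ, so apparent-area ratio = sec²φ₁ / sec²φ₂ = cos²φ₂ / cos²φ₁.
cos²φ₂ / cos²φ₁ = 6.64  ⇒  cos φ₁ = cos 26.8° / √6.64 = 0.8926/2.577 = 0.3464.
φ₁ = arccos(0.3464) ≈ 69.7°.

69.7°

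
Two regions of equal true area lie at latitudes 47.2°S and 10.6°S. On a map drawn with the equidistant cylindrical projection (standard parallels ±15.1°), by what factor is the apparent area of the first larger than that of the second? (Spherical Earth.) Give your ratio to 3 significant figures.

The equidistant cylindrical projection with φ₀ = 15.1° has h = 1 (meridians true) and k = cos φ₀ / cos φ along parallels.
Areal scale at 47.2°: h·k = 1.000 × 1.421 = 1.421.
Areal scale at 10.6°: h·k = 1.000 × 0.9822 = 0.9822.
Ratio = 1.421/0.9822 ≈ 1.45.

1.45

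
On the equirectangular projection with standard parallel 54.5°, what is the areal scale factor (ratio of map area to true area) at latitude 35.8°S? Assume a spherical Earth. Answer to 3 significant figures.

0.716

The equidistant cylindrical projection with φ₀ = 54.5° has h = 1 (meridians true) and k = cos φ₀ / cos φ along parallels.
Areal scale = h·k = 1 × cos φ₀ / cos φ; at 35.8°, h = 1.000, k = 0.7160, so h·k = 0.7160.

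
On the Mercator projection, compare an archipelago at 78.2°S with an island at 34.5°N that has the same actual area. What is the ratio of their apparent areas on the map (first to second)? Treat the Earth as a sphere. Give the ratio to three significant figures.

16.2

On Mercator, area is exaggerated by sec²φ = 1/cos²φ.
At 78.2°: sec²(78.2°) = 1/0.2045² = 23.91.
At 34.5°: sec²(34.5°) = 1/0.8241² = 1.472.
Ratio = 23.91/1.472 = cos²(34.5°)/cos²(78.2°) ≈ 16.2.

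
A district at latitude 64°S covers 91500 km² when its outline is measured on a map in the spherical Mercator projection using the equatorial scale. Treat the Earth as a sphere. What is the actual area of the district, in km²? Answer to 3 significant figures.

For Mercator, h = k = sec φ (a conformal cylindrical projection has a single point scale, 1/cos φ).
Areal scale = k² = sec²φ = 1/cos²(64°) = 1/0.4384² = 5.204.
True area = apparent / (areal scale) = 91500 / 5.204 ≈ 17600 km².

17600 km²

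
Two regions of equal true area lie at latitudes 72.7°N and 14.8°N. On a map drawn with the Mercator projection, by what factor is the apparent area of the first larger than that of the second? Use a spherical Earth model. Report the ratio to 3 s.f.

10.6

Mercator areal scale is sec²φ.
At 72.7°: sec²(72.7°) = 1/0.2974² = 11.31.
At 14.8°: sec²(14.8°) = 1/0.9668² = 1.070.
Ratio = 11.31/1.070 = cos²(14.8°)/cos²(72.7°) ≈ 10.6.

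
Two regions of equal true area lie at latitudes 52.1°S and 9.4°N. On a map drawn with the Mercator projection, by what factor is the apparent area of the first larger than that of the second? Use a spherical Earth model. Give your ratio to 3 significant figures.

2.58

Mercator is conformal with k = sec φ, so areal scale = k² = sec²φ.
At 52.1°: sec²(52.1°) = 1/0.6143² = 2.650.
At 9.4°: sec²(9.4°) = 1/0.9866² = 1.027.
Ratio = 2.650/1.027 = cos²(9.4°)/cos²(52.1°) ≈ 2.58.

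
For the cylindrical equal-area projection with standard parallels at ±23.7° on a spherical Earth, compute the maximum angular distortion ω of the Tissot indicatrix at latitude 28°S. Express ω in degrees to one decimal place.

Cylindrical equal-area (φ₀ = 23.7°): h = cos φ / cos 23.7° along meridians, k = cos 23.7° / cos φ along parallels; h·k = 1.
At 28°: h = 0.9643, k = 1.037; principal scales a = 1.037, b = 0.9643.
sin(ω/2) = (a − b)/(a + b) = 0.07278/2.001 = 0.03637, so ω = 2 arcsin(0.03637) ≈ 4.2°.

4.2°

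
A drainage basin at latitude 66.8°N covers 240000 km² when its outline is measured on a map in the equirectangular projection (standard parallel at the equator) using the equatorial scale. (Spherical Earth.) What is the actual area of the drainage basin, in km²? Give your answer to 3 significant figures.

94500 km²

Plate carrée maps x = Rλ, y = Rφ. The meridian scale is h = 1 and the parallel scale is k = 1/cos φ = sec φ.
Areal scale = h·k = 1 × sec φ; at 66.8°, h = 1.000, k = 2.538, so h·k = 2.538.
True area = apparent / (areal scale) = 240000 / 2.538 ≈ 94500 km².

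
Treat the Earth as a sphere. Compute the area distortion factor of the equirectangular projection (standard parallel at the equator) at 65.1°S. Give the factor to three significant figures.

2.38

For the equirectangular projection with φ₀ = 0 (plate carrée), h = 1 along meridians and k = sec φ along parallels.
Areal scale = h·k = 1 × sec φ; at 65.1°, h = 1.000, k = 2.375, so h·k = 2.375.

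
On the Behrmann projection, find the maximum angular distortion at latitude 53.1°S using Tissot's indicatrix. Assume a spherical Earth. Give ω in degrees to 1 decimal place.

Behrmann is a cylindrical equal-area projection with standard parallels at ±30°. Cylindrical equal-area (φ₀ = 30°): h = cos φ / cos 30° along meridians, k = cos 30° / cos φ along parallels; h·k = 1.
At 53.1°: h = 0.6933, k = 1.442; principal scales a = 1.442, b = 0.6933.
sin(ω/2) = (a − b)/(a + b) = 0.7491/2.136 = 0.3507, so ω = 2 arcsin(0.3507) ≈ 41.1°.

41.1°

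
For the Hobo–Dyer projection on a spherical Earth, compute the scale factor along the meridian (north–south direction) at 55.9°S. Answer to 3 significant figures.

Hobo–Dyer is a cylindrical equal-area projection with standard parallels at ±37.5°. A cylindrical equal-area projection with standard parallel φ₀ has meridian scale h = cos φ / cos φ₀ and parallel scale k = cos φ₀ / cos φ (so areas are preserved, h·k = 1).
h = cos 55.9° / cos 37.5° = 0.5606/0.7934 = 0.7067.

0.707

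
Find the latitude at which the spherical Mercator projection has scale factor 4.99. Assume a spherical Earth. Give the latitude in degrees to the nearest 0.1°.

Mercator scale is k = sec φ = 1/cos φ.
1/cos φ = 4.99  ⇒  cos φ = 0.2004  ⇒  φ = arccos(0.2004) ≈ 78.4°.

78.4°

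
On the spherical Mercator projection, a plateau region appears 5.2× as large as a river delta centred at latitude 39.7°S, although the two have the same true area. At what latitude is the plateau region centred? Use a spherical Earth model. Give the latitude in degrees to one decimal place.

Mercator areal scale is sec²φ, so apparent-area ratio = sec²φ₁ / sec²φ₂ = cos²φ₂ / cos²φ₁.
cos²φ₂ / cos²φ₁ = 5.2  ⇒  cos φ₁ = cos 39.7° / √5.2 = 0.7694/2.280 = 0.3374.
φ₁ = arccos(0.3374) ≈ 70.3°.

70.3°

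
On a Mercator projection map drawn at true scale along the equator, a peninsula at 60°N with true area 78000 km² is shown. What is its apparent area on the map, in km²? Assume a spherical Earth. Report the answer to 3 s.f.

The Mercator projection is conformal; its linear scale factor is the same in every direction and equals sec φ = 1/cos φ.
Areal scale = k² = sec²φ = 1/cos²(60°) = 1/0.5000² = 4.000.
Apparent area = 78000 × 4.000 ≈ 312000 km².

312000 km²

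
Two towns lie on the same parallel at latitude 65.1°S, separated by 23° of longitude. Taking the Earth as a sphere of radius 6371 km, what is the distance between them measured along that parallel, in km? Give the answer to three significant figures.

1080 km

Arc length along a parallel = R cos φ · Δλ (with Δλ in radians).
= 6371 × cos 65.1° × (23° × π/180) = 6371 × 0.4210 × 0.4014 ≈ 1080 km.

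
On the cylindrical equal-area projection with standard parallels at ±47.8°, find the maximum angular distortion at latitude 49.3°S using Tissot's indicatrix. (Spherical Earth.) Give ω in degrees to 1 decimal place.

For cylindrical equal-area with standard parallel φ₀, h = cos φ / cos φ₀ and k = cos φ₀ / cos φ, so h·k = 1.
At 49.3°: h = 0.9708, k = 1.030; principal scales a = 1.030, b = 0.9708.
sin(ω/2) = (a − b)/(a + b) = 0.05930/2.001 = 0.02964, so ω = 2 arcsin(0.02964) ≈ 3.4°.

3.4°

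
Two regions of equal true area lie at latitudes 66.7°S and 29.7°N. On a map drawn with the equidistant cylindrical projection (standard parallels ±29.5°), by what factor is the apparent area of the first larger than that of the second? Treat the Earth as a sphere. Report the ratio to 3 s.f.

2.20

In the equirectangular projection with standard parallel φ₀ = 29.5° (x = Rλ cos φ₀, y = Rφ), meridians are true-scale (h = 1) and the parallel scale is k = cos φ₀ / cos φ.
Areal scale at 66.7°: h·k = 1.000 × 2.200 = 2.200.
Areal scale at 29.7°: h·k = 1.000 × 1.002 = 1.002.
Ratio = 2.200/1.002 ≈ 2.20.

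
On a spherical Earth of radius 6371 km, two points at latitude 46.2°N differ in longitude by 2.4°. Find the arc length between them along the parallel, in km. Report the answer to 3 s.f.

185 km

Arc length along a parallel = R cos φ · Δλ (with Δλ in radians).
= 6371 × cos 46.2° × (2.4° × π/180) = 6371 × 0.6921 × 0.04189 ≈ 185 km.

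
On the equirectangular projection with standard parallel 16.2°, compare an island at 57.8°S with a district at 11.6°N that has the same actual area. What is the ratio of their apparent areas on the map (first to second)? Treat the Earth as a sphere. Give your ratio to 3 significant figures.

1.84

The equidistant cylindrical projection with φ₀ = 16.2° has h = 1 (meridians true) and k = cos φ₀ / cos φ along parallels.
Areal scale at 57.8°: h·k = 1.000 × 1.802 = 1.802.
Areal scale at 11.6°: h·k = 1.000 × 0.9803 = 0.9803.
Ratio = 1.802/0.9803 ≈ 1.84.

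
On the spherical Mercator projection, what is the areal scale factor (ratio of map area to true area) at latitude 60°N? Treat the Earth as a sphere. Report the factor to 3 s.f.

Mercator is conformal, so the point scale is isotropic: h = k = sec φ = 1/cos φ.
Areal scale = k² = sec²φ = 1/cos²(60°) = 1/0.5000² = 4.000.

4.00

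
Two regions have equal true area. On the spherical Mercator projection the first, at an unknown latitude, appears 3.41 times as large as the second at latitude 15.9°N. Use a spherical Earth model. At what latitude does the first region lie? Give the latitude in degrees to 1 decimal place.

58.6°

Mercator areal scale is sec²φ, so apparent-area ratio = sec²φ₁ / sec²φ₂ = cos²φ₂ / cos²φ₁.
cos²φ₂ / cos²φ₁ = 3.41  ⇒  cos φ₁ = cos 15.9° / √3.41 = 0.9617/1.847 = 0.5208.
φ₁ = arccos(0.5208) ≈ 58.6°.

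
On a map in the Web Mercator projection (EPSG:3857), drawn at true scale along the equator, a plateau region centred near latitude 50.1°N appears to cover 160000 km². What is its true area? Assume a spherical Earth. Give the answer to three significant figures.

65800 km²

Mercator is conformal, so the point scale is isotropic: h = k = sec φ = 1/cos φ.
Areal scale = k² = sec²φ = 1/cos²(50.1°) = 1/0.6414² = 2.430.
True area = apparent / (areal scale) = 160000 / 2.430 ≈ 65800 km².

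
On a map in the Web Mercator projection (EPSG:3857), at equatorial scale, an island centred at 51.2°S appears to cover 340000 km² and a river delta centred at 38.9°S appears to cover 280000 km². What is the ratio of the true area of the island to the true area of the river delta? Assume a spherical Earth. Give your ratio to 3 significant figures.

Mercator's areal exaggeration is sec²φ; hence true area = (apparent area) · cos²φ.
True area of island: 340000 × cos²(51.2°) = 340000 × 0.3926 = 133500 km².
True area of river delta: 280000 × cos²(38.9°) = 280000 × 0.6057 = 169600 km².
Ratio = 133500 / 169600 ≈ 0.787.

0.787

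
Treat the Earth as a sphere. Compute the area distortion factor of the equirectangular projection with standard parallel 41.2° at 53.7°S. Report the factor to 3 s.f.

1.27

With standard parallel φ₀ = 41.2°, the equirectangular projection gives x = Rλ cos φ₀, y = Rφ, so h = 1 and k = cos 41.2° / cos φ.
Areal scale = h·k = 1 × cos φ₀ / cos φ; at 53.7°, h = 1.000, k = 1.271, so h·k = 1.271.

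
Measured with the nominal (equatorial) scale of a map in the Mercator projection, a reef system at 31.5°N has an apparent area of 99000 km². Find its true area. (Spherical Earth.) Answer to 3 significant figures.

72000 km²

For Mercator, h = k = sec φ (a conformal cylindrical projection has a single point scale, 1/cos φ).
Areal scale = k² = sec²φ = 1/cos²(31.5°) = 1/0.8526² = 1.376.
True area = apparent / (areal scale) = 99000 / 1.376 ≈ 72000 km².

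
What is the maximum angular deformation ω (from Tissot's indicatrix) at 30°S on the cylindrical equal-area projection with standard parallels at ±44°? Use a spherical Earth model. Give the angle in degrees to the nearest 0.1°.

21.1°

For cylindrical equal-area with standard parallel φ₀, h = cos φ / cos φ₀ and k = cos φ₀ / cos φ, so h·k = 1.
At 30°: h = 1.204, k = 0.8306; principal scales a = 1.204, b = 0.8306.
sin(ω/2) = (a − b)/(a + b) = 0.3733/2.035 = 0.1835, so ω = 2 arcsin(0.1835) ≈ 21.1°.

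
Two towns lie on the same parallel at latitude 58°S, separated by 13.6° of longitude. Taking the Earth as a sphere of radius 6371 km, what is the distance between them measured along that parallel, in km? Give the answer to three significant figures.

Arc length along a parallel = R cos φ · Δλ (with Δλ in radians).
= 6371 × cos 58° × (13.6° × π/180) = 6371 × 0.5299 × 0.2374 ≈ 801 km.

801 km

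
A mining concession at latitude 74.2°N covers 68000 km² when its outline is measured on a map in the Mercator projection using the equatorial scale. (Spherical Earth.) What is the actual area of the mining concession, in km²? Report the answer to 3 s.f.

Mercator is conformal, so the point scale is isotropic: h = k = sec φ = 1/cos φ.
Areal scale = k² = sec²φ = 1/cos²(74.2°) = 1/0.2723² = 13.49.
True area = apparent / (areal scale) = 68000 / 13.49 ≈ 5040 km².

5040 km²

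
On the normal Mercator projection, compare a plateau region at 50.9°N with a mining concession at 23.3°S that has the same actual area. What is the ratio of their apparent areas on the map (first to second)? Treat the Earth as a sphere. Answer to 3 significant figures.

Mercator is conformal with k = sec φ, so areal scale = k² = sec²φ.
At 50.9°: sec²(50.9°) = 1/0.6307² = 2.514.
At 23.3°: sec²(23.3°) = 1/0.9184² = 1.185.
Ratio = 2.514/1.185 = cos²(23.3°)/cos²(50.9°) ≈ 2.12.

2.12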